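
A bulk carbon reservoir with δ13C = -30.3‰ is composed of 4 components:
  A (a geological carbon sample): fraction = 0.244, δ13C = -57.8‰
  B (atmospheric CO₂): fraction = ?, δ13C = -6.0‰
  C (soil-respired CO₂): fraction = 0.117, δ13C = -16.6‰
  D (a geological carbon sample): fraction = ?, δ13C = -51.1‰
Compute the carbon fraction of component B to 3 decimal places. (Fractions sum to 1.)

0.408

Let f_B and f_D be the unknown fractions; fractions sum to 1 so f_B + f_D = 0.639.
Mass balance: Σ fᵢ·δᵢ = δ_bulk ⇒ f_B·(-6.0) + f_D·(-51.1) = -30.3 − (-16.045) = -14.255
Substitute f_D = 0.639 − f_B:
f_B·(-6.0 − -51.1) = -14.255 − 0.639×(-51.1) = 18.398
f_B = 18.398 / 45.1 = 0.4079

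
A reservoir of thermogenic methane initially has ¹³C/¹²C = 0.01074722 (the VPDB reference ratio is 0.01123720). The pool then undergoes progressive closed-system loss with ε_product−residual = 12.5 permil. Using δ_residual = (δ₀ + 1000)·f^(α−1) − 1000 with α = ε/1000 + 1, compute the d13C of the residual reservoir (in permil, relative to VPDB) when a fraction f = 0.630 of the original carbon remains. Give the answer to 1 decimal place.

-49.1 permil

δ₀ = (0.01074722/0.01123720 − 1)×1000 = (0.956397 − 1)×1000 = -43.603 permil
α − 1 = ε/1000 = 0.0125
f^(α−1) = 0.630^(0.0125) = 0.994241
δ_res = (-43.603 + 1000) × 0.994241 − 1000 = 950.889 − 1000 = -49.11 permil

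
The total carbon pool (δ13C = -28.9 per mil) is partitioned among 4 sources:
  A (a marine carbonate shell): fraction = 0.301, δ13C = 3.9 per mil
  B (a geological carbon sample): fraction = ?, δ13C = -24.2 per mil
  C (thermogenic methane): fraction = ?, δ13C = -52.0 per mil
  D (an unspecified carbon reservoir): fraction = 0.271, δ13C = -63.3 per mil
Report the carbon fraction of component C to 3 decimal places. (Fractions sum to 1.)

Let f_C and f_B be the unknown fractions; fractions sum to 1 so f_C + f_B = 0.428.
Mass balance: Σ fᵢ·δᵢ = δ_bulk ⇒ f_C·(-52.0) + f_B·(-24.2) = -28.9 − (-15.980) = -12.920
Substitute f_B = 0.428 − f_C:
f_C·(-52.0 − -24.2) = -12.920 − 0.428×(-24.2) = -2.562
f_C = -2.562 / -27.8 = 0.0922

0.092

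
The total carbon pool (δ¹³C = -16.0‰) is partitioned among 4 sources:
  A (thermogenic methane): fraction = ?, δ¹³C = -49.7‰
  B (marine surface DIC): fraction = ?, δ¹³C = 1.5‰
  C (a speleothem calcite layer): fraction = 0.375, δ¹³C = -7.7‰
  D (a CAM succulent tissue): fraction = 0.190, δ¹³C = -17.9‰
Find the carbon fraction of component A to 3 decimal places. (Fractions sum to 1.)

0.202

Let f_A and f_B be the unknown fractions; fractions sum to 1 so f_A + f_B = 0.435.
Mass balance: Σ fᵢ·δᵢ = δ_bulk ⇒ f_A·(-49.7) + f_B·(1.5) = -16.0 − (-6.288) = -9.712
Substitute f_B = 0.435 − f_A:
f_A·(-49.7 − 1.5) = -9.712 − 0.435×(1.5) = -10.364
f_A = -10.364 / -51.2 = 0.2024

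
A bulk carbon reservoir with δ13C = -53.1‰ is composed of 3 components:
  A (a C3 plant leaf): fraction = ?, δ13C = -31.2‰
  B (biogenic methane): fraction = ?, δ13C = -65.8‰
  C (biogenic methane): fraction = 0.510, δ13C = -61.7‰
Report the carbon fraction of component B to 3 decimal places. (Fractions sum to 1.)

Let f_B and f_A be the unknown fractions; fractions sum to 1 so f_B + f_A = 0.490.
Mass balance: Σ fᵢ·δᵢ = δ_bulk ⇒ f_B·(-65.8) + f_A·(-31.2) = -53.1 − (-31.467) = -21.633
Substitute f_A = 0.490 − f_B:
f_B·(-65.8 − -31.2) = -21.633 − 0.490×(-31.2) = -6.345
f_B = -6.345 / -34.6 = 0.1834

0.183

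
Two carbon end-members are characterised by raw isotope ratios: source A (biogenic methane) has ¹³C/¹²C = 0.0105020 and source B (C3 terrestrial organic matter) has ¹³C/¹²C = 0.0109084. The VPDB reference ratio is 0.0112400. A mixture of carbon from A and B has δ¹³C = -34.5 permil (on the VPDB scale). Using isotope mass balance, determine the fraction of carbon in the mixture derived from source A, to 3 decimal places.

0.138

δ_A = (0.0105020/0.0112400 − 1)×1000 = (0.934342 − 1)×1000 = -65.658 permil
δ_B = (0.0109084/0.0112400 − 1)×1000 = (0.970498 − 1)×1000 = -29.502 permil
f_A = (δ_mix − δ_B)/(δ_A − δ_B) = (-34.5 − (-29.502))/(-65.658 − (-29.502))
f_A = -4.998 / -36.157 = 0.1382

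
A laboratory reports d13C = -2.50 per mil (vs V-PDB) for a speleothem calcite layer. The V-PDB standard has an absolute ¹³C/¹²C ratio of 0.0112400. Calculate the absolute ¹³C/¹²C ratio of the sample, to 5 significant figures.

0.011212

R_sample = R_standard × (d13C/1000 + 1)
R_sample = 0.0112400 × (-2.50/1000 + 1) = 0.0112400 × 0.997500
R_sample = 0.0112119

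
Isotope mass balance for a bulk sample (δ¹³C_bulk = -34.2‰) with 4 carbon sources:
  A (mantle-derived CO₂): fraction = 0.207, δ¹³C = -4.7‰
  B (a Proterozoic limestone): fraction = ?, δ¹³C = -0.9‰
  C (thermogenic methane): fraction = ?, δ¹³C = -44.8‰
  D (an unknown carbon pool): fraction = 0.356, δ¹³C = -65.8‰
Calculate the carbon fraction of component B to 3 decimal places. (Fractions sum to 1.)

0.223

Let f_B and f_C be the unknown fractions; fractions sum to 1 so f_B + f_C = 0.437.
Mass balance: Σ fᵢ·δᵢ = δ_bulk ⇒ f_B·(-0.9) + f_C·(-44.8) = -34.2 − (-24.398) = -9.802
Substitute f_C = 0.437 − f_B:
f_B·(-0.9 − -44.8) = -9.802 − 0.437×(-44.8) = 9.775
f_B = 9.775 / 43.9 = 0.2227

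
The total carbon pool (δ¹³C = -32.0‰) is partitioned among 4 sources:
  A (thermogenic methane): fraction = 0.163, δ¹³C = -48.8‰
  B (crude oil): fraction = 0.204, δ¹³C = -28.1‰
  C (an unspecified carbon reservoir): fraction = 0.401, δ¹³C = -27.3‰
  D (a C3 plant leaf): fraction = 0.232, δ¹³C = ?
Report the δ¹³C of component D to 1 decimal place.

Isotope mass balance: δ_bulk = Σ fᵢ·δᵢ.
-32.0 = 0.163×(-48.8) + 0.204×(-28.1) + 0.401×(-27.3) + 0.232×δ_D
0.232·δ_D = -32.0 − (-24.634) = -7.366
δ_D = -7.366 / 0.232 = -31.75‰

-31.7‰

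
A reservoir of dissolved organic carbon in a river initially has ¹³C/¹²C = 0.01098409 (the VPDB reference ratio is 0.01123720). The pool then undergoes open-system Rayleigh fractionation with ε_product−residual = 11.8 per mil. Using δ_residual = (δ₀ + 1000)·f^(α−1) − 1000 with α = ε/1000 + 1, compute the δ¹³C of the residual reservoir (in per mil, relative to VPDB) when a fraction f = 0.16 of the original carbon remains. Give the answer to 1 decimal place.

δ₀ = (0.01098409/0.01123720 − 1)×1000 = (0.977476 − 1)×1000 = -22.524 per mil
α − 1 = ε/1000 = 0.0118
f^(α−1) = 0.16^(0.0118) = 0.978608
δ_res = (-22.524 + 1000) × 0.978608 − 1000 = 956.565 − 1000 = -43.43 per mil

-43.4 per mil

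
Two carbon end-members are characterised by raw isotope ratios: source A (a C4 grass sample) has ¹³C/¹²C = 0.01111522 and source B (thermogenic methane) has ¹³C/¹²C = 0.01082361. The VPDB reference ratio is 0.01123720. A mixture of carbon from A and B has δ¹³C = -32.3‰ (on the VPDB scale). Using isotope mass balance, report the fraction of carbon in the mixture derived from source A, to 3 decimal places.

δ_A = (0.01111522/0.01123720 − 1)×1000 = (0.989145 − 1)×1000 = -10.855‰
δ_B = (0.01082361/0.01123720 − 1)×1000 = (0.963195 − 1)×1000 = -36.805‰
f_A = (δ_mix − δ_B)/(δ_A − δ_B) = (-32.3 − (-36.805))/(-10.855 − (-36.805))
f_A = 4.505 / 25.950 = 0.1736

0.174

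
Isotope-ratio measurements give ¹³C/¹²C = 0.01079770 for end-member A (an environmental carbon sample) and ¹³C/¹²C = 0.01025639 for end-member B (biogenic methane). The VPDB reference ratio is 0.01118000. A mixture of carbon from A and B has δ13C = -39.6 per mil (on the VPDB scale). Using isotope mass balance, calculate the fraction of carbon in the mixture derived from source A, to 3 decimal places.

δ_A = (0.01079770/0.01118000 − 1)×1000 = (0.965805 − 1)×1000 = -34.195 per mil
δ_B = (0.01025639/0.01118000 − 1)×1000 = (0.917387 − 1)×1000 = -82.613 per mil
f_A = (δ_mix − δ_B)/(δ_A − δ_B) = (-39.6 − (-82.613))/(-34.195 − (-82.613))
f_A = 43.013 / 48.418 = 0.8884

0.888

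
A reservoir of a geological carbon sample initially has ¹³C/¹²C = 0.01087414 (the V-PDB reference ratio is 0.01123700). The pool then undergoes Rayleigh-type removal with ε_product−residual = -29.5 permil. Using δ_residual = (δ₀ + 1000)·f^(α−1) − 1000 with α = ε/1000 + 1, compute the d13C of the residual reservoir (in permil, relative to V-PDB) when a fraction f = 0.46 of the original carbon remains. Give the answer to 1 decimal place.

δ₀ = (0.01087414/0.01123700 − 1)×1000 = (0.967708 − 1)×1000 = -32.292 permil
α − 1 = ε/1000 = -0.0295
f^(α−1) = 0.46^(-0.0295) = 1.023172
δ_res = (-32.292 + 1000) × 1.023172 − 1000 = 990.132 − 1000 = -9.87 permil

-9.9 permil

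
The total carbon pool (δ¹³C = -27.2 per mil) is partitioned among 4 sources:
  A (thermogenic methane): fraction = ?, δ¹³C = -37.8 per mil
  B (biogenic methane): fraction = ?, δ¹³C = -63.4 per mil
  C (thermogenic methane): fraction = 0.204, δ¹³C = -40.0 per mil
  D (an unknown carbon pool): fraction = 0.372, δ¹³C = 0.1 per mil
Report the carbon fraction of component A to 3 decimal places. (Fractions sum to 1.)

0.305

Let f_A and f_B be the unknown fractions; fractions sum to 1 so f_A + f_B = 0.424.
Mass balance: Σ fᵢ·δᵢ = δ_bulk ⇒ f_A·(-37.8) + f_B·(-63.4) = -27.2 − (-8.123) = -19.077
Substitute f_B = 0.424 − f_A:
f_A·(-37.8 − -63.4) = -19.077 − 0.424×(-63.4) = 7.804
f_A = 7.804 / 25.6 = 0.3049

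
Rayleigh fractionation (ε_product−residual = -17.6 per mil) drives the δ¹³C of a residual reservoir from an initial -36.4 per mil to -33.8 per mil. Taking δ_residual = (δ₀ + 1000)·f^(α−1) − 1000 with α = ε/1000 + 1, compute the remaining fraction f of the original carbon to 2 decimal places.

0.86

α − 1 = ε/1000 = -0.0176
(δ_res + 1000)/(δ₀ + 1000) = (-33.8 + 1000)/(-36.4 + 1000) = 966.2/963.6 = 1.002698
f = 1.002698^(1/-0.0176) = exp(ln(1.002698)/-0.0176) = exp(0.00269/-0.0176)
f = exp(-0.1531) = 0.8580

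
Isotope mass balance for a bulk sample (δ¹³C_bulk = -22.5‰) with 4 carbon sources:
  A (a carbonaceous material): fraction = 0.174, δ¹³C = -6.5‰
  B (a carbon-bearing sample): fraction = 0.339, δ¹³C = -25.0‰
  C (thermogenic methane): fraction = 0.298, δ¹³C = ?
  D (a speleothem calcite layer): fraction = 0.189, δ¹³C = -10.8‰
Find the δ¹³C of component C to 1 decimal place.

-36.4‰

Isotope mass balance: δ_bulk = Σ fᵢ·δᵢ.
-22.5 = 0.174×(-6.5) + 0.339×(-25.0) + 0.298×δ_C + 0.189×(-10.8)
0.298·δ_C = -22.5 − (-11.647) = -10.853
δ_C = -10.853 / 0.298 = -36.42‰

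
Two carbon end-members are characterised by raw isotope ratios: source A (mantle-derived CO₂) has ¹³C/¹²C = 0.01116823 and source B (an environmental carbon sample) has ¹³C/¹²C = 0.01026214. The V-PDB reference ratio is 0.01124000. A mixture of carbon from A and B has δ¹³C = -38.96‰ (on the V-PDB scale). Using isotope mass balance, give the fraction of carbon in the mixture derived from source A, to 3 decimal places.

0.596

δ_A = (0.01116823/0.01124000 − 1)×1000 = (0.993615 − 1)×1000 = -6.385‰
δ_B = (0.01026214/0.01124000 − 1)×1000 = (0.913002 − 1)×1000 = -86.998‰
f_A = (δ_mix − δ_B)/(δ_A − δ_B) = (-38.96 − (-86.998))/(-6.385 − (-86.998))
f_A = 48.038 / 80.613 = 0.5959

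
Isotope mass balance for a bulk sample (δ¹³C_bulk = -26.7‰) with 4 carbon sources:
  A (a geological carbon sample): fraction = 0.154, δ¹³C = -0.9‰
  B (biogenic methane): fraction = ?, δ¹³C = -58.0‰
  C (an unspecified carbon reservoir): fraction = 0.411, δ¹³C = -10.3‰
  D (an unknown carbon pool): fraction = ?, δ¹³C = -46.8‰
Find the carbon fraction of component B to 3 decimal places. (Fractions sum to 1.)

Let f_B and f_D be the unknown fractions; fractions sum to 1 so f_B + f_D = 0.435.
Mass balance: Σ fᵢ·δᵢ = δ_bulk ⇒ f_B·(-58.0) + f_D·(-46.8) = -26.7 − (-4.372) = -22.328
Substitute f_D = 0.435 − f_B:
f_B·(-58.0 − -46.8) = -22.328 − 0.435×(-46.8) = -1.970
f_B = -1.970 / -11.2 = 0.1759

0.176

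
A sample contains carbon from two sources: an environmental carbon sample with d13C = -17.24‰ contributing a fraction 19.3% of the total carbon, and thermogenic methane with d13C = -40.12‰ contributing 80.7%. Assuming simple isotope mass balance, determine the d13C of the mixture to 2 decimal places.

δ_mix = f_A·δ_A + f_B·δ_B
δ_mix = 0.193 × (-17.24) + 0.807 × (-40.12)
δ_mix = -3.327 + -32.377 = -35.704‰

-35.70‰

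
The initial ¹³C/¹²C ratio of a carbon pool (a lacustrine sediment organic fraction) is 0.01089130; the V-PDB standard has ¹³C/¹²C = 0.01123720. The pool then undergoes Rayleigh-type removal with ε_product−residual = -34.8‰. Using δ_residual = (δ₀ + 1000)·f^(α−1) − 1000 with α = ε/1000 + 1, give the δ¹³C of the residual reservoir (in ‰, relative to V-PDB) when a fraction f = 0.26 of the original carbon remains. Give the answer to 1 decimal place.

15.7‰

δ₀ = (0.01089130/0.01123720 − 1)×1000 = (0.969218 − 1)×1000 = -30.782‰
α − 1 = ε/1000 = -0.0348
f^(α−1) = 0.26^(-0.0348) = 1.047994
δ_res = (-30.782 + 1000) × 1.047994 − 1000 = 1015.735 − 1000 = 15.74‰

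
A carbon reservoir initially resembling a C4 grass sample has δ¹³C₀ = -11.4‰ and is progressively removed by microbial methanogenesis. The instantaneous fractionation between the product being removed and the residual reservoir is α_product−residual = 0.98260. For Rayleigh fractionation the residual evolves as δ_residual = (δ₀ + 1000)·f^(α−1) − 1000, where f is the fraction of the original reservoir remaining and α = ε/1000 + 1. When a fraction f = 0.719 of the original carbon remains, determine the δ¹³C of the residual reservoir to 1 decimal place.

-5.7‰

Rayleigh residual: δ_res = (δ₀ + 1000)·f^(α−1) − 1000
α − 1 = -0.01740
f^(α−1) = 0.719^(-0.01740) = 1.005757
δ_res = (-11.4 + 1000) × 1.005757 − 1000 = 994.291 − 1000 = -5.71‰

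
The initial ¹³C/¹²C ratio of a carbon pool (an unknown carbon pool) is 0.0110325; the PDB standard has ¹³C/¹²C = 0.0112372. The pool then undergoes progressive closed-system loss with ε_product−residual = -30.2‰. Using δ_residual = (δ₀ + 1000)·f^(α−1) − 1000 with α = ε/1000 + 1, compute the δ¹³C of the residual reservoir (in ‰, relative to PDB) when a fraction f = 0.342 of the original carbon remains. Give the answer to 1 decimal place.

14.1‰

δ₀ = (0.0110325/0.0112372 − 1)×1000 = (0.981784 − 1)×1000 = -18.216‰
α − 1 = ε/1000 = -0.0302
f^(α−1) = 0.342^(-0.0302) = 1.032934
δ_res = (-18.216 + 1000) × 1.032934 − 1000 = 1014.117 − 1000 = 14.12‰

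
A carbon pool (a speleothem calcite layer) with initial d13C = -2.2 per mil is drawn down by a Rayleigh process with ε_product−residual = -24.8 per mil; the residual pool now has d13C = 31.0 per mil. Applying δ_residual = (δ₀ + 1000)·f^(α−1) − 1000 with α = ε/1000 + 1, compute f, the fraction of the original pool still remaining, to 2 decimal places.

α − 1 = ε/1000 = -0.0248
(δ_res + 1000)/(δ₀ + 1000) = (31.0 + 1000)/(-2.2 + 1000) = 1031.0/997.8 = 1.033273
f = 1.033273^(1/-0.0248) = exp(ln(1.033273)/-0.0248) = exp(0.03273/-0.0248)
f = exp(-1.3198) = 0.2672

0.27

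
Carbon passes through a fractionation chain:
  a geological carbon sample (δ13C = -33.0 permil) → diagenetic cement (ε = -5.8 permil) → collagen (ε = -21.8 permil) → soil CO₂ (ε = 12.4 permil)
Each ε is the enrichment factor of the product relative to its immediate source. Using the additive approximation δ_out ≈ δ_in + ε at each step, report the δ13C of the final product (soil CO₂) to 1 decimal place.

-48.2 permil

step 1: δ ≈ -33.0 + (-5.8) = -38.8 permil
step 2: δ ≈ -38.8 + (-21.8) = -60.6 permil
step 3: δ ≈ -60.6 + (12.4) = -48.2 permil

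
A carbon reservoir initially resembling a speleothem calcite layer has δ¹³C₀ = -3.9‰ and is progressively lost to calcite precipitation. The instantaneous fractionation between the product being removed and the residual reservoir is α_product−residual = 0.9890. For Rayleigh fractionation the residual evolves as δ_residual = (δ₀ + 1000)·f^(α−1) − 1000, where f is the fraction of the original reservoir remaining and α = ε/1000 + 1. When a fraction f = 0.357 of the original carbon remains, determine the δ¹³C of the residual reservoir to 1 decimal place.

Rayleigh residual: δ_res = (δ₀ + 1000)·f^(α−1) − 1000
α − 1 = -0.01100
f^(α−1) = 0.357^(-0.01100) = 1.011395
δ_res = (-3.9 + 1000) × 1.011395 − 1000 = 1007.450 − 1000 = 7.45‰

7.5‰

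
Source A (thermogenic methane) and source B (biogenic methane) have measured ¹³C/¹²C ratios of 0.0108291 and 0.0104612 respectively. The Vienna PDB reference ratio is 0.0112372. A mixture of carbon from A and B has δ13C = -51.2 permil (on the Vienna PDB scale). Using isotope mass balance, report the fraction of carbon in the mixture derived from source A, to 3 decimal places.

δ_A = (0.0108291/0.0112372 − 1)×1000 = (0.963683 − 1)×1000 = -36.317 permil
δ_B = (0.0104612/0.0112372 − 1)×1000 = (0.930944 − 1)×1000 = -69.056 permil
f_A = (δ_mix − δ_B)/(δ_A − δ_B) = (-51.2 − (-69.056))/(-36.317 − (-69.056))
f_A = 17.856 / 32.739 = 0.5454

0.545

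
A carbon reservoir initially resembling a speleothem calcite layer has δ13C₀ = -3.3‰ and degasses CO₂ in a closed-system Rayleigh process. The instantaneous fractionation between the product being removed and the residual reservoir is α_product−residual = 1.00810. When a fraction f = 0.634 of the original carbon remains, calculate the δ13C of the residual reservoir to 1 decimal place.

-7.0‰

Rayleigh residual: δ_res = (δ₀ + 1000)·f^(α−1) − 1000
α − 1 = 0.00810
f^(α−1) = 0.634^(0.00810) = 0.996316
δ_res = (-3.3 + 1000) × 0.996316 − 1000 = 993.028 − 1000 = -6.97‰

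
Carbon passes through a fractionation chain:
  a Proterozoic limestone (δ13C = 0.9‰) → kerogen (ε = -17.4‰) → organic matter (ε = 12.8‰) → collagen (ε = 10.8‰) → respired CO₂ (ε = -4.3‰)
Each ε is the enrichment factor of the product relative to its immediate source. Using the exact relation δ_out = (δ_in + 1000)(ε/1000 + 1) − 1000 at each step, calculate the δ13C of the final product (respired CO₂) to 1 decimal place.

2.5‰

step 1: δ = (0.90 + 1000)·(-17.4/1000 + 1) − 1000 = -16.52‰
step 2: δ = (-16.52 + 1000)·(12.8/1000 + 1) − 1000 = -3.93‰
step 3: δ = (-3.93 + 1000)·(10.8/1000 + 1) − 1000 = 6.83‰
step 4: δ = (6.83 + 1000)·(-4.3/1000 + 1) − 1000 = 2.50‰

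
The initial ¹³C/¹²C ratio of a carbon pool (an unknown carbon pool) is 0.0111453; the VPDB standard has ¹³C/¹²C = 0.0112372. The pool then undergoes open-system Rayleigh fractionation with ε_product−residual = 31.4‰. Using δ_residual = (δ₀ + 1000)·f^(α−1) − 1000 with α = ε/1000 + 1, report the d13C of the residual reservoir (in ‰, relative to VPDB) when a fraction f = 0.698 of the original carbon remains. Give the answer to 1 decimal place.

-19.3‰

δ₀ = (0.0111453/0.0112372 − 1)×1000 = (0.991822 − 1)×1000 = -8.178‰
α − 1 = ε/1000 = 0.0314
f^(α−1) = 0.698^(0.0314) = 0.988774
δ_res = (-8.178 + 1000) × 0.988774 − 1000 = 980.688 − 1000 = -19.31‰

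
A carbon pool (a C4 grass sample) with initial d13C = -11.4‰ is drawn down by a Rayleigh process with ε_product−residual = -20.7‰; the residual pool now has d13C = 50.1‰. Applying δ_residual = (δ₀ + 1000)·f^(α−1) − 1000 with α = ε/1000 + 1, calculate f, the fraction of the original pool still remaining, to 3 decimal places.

0.054

α − 1 = ε/1000 = -0.0207
(δ_res + 1000)/(δ₀ + 1000) = (50.1 + 1000)/(-11.4 + 1000) = 1050.1/988.6 = 1.062209
f = 1.062209^(1/-0.0207) = exp(ln(1.062209)/-0.0207) = exp(0.06035/-0.0207)
f = exp(-2.9155) = 0.0542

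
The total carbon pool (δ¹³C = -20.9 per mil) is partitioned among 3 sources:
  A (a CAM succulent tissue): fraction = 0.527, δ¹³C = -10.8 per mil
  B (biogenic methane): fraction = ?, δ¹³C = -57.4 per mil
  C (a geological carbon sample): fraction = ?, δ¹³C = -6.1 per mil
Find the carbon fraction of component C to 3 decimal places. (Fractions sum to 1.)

0.233

Let f_C and f_B be the unknown fractions; fractions sum to 1 so f_C + f_B = 0.473.
Mass balance: Σ fᵢ·δᵢ = δ_bulk ⇒ f_C·(-6.1) + f_B·(-57.4) = -20.9 − (-5.692) = -15.208
Substitute f_B = 0.473 − f_C:
f_C·(-6.1 − -57.4) = -15.208 − 0.473×(-57.4) = 11.942
f_C = 11.942 / 51.3 = 0.2328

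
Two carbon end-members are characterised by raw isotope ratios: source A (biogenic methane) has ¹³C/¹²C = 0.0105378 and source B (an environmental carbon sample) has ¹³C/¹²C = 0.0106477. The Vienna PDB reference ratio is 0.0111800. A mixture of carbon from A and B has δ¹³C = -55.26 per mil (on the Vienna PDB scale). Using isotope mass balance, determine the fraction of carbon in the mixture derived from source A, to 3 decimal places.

δ_A = (0.0105378/0.0111800 − 1)×1000 = (0.942558 − 1)×1000 = -57.442 per mil
δ_B = (0.0106477/0.0111800 − 1)×1000 = (0.952388 − 1)×1000 = -47.612 per mil
f_A = (δ_mix − δ_B)/(δ_A − δ_B) = (-55.26 − (-47.612))/(-57.442 − (-47.612))
f_A = -7.648 / -9.830 = 0.7780

0.778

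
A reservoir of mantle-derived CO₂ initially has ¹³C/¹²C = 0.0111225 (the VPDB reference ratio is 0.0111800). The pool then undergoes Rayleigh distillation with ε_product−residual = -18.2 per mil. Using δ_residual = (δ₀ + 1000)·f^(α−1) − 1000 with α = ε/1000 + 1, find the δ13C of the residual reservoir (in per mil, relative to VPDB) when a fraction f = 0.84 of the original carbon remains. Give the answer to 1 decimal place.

δ₀ = (0.0111225/0.0111800 − 1)×1000 = (0.994857 − 1)×1000 = -5.143 per mil
α − 1 = ε/1000 = -0.0182
f^(α−1) = 0.84^(-0.0182) = 1.003178
δ_res = (-5.143 + 1000) × 1.003178 − 1000 = 998.019 − 1000 = -1.98 per mil

-2.0 per mil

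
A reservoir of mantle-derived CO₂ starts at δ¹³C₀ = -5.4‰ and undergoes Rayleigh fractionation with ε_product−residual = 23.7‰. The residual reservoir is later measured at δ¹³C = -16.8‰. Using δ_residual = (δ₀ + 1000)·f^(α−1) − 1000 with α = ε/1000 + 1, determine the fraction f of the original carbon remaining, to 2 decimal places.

α − 1 = ε/1000 = 0.0237
(δ_res + 1000)/(δ₀ + 1000) = (-16.8 + 1000)/(-5.4 + 1000) = 983.2/994.6 = 0.988538
f = 0.988538^(1/0.0237) = exp(ln(0.988538)/0.0237) = exp(-0.01153/0.0237)
f = exp(-0.4864) = 0.6148

0.61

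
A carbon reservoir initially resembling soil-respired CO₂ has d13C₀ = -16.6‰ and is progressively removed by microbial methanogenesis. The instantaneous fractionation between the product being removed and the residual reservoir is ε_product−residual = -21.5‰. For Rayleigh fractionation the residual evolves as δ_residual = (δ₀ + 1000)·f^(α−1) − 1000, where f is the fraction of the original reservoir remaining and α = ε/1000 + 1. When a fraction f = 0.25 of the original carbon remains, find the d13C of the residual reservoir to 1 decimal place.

Rayleigh residual: δ_res = (δ₀ + 1000)·f^(α−1) − 1000
α = ε/1000 + 1 = 0.97850, so α − 1 = -0.02150
f^(α−1) = 0.25^(-0.02150) = 1.030254
δ_res = (-16.6 + 1000) × 1.030254 − 1000 = 1013.152 − 1000 = 13.15‰

13.2‰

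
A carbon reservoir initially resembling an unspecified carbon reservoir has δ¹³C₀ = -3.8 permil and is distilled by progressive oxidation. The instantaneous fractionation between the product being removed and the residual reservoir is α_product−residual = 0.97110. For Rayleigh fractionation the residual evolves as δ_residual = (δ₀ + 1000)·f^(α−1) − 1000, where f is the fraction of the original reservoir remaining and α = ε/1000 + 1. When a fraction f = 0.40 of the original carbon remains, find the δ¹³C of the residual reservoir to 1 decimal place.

22.9 permil

Rayleigh residual: δ_res = (δ₀ + 1000)·f^(α−1) − 1000
α − 1 = -0.02890
f^(α−1) = 0.40^(-0.02890) = 1.026835
δ_res = (-3.8 + 1000) × 1.026835 − 1000 = 1022.933 − 1000 = 22.93 permil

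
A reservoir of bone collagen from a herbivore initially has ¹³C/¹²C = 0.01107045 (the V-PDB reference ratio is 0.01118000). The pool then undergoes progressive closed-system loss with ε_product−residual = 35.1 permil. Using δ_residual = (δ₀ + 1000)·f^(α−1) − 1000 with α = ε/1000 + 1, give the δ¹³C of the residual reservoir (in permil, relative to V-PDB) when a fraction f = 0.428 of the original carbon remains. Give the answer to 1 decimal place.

δ₀ = (0.01107045/0.01118000 − 1)×1000 = (0.990201 − 1)×1000 = -9.799 permil
α − 1 = ε/1000 = 0.0351
f^(α−1) = 0.428^(0.0351) = 0.970652
δ_res = (-9.799 + 1000) × 0.970652 − 1000 = 961.141 − 1000 = -38.86 permil

-38.9 permil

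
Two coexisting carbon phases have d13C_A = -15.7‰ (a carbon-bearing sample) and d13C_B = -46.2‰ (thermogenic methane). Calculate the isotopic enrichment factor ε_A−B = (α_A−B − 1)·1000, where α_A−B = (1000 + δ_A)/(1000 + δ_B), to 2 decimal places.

α_A−B = (1000 + -15.7) / (1000 + -46.2) = 984.3 / 953.8 = 1.031977
ε_A−B = (1.031977 − 1) × 1000 = 31.977‰
(The approximation ε ≈ δ_A − δ_B would give 30.5‰.)

31.98‰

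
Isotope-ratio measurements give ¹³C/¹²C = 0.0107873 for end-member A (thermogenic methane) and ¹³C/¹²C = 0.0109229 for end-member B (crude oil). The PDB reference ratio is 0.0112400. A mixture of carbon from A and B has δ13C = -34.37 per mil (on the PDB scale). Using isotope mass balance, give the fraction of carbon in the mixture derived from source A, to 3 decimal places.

0.510

δ_A = (0.0107873/0.0112400 − 1)×1000 = (0.959724 − 1)×1000 = -40.276 per mil
δ_B = (0.0109229/0.0112400 − 1)×1000 = (0.971788 − 1)×1000 = -28.212 per mil
f_A = (δ_mix − δ_B)/(δ_A − δ_B) = (-34.37 − (-28.212))/(-40.276 − (-28.212))
f_A = -6.158 / -12.064 = 0.5105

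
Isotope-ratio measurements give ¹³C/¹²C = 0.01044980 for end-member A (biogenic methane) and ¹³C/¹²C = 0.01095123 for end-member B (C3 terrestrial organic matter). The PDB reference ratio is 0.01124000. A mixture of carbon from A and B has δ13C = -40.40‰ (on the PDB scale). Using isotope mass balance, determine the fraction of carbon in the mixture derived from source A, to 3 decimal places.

δ_A = (0.01044980/0.01124000 − 1)×1000 = (0.929698 − 1)×1000 = -70.302‰
δ_B = (0.01095123/0.01124000 − 1)×1000 = (0.974309 − 1)×1000 = -25.691‰
f_A = (δ_mix − δ_B)/(δ_A − δ_B) = (-40.40 − (-25.691))/(-70.302 − (-25.691))
f_A = -14.709 / -44.611 = 0.3297

0.330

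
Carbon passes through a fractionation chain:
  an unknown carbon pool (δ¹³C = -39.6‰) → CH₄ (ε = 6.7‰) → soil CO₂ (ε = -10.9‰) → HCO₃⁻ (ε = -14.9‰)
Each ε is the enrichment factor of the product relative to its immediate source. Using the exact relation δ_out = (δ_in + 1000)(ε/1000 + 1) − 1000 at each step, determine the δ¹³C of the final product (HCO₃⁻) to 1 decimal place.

step 1: δ = (-39.60 + 1000)·(6.7/1000 + 1) − 1000 = -33.17‰
step 2: δ = (-33.17 + 1000)·(-10.9/1000 + 1) − 1000 = -43.70‰
step 3: δ = (-43.70 + 1000)·(-14.9/1000 + 1) − 1000 = -57.95‰

-58.0‰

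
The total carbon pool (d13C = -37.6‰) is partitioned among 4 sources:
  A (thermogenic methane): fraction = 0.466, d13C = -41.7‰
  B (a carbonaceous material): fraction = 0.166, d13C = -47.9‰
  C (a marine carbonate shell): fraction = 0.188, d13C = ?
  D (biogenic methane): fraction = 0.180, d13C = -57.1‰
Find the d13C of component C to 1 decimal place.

0.3‰

Isotope mass balance: δ_bulk = Σ fᵢ·δᵢ.
-37.6 = 0.466×(-41.7) + 0.166×(-47.9) + 0.188×δ_C + 0.180×(-57.1)
0.188·δ_C = -37.6 − (-37.662) = 0.062
δ_C = 0.062 / 0.188 = 0.33‰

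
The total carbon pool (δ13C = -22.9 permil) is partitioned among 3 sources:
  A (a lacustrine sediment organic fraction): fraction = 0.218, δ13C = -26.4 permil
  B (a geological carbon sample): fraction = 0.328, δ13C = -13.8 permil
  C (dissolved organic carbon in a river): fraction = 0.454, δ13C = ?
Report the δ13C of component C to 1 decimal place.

-27.8 permil

Isotope mass balance: δ_bulk = Σ fᵢ·δᵢ.
-22.9 = 0.218×(-26.4) + 0.328×(-13.8) + 0.454×δ_C
0.454·δ_C = -22.9 − (-10.282) = -12.618
δ_C = -12.618 / 0.454 = -27.79 permil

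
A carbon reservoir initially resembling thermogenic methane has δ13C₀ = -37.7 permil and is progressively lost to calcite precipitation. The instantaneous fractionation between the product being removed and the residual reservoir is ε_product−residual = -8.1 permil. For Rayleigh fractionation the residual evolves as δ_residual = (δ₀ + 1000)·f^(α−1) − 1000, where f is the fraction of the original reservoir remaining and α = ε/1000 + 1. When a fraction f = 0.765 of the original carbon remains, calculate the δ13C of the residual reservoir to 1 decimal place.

Rayleigh residual: δ_res = (δ₀ + 1000)·f^(α−1) − 1000
α = ε/1000 + 1 = 0.99190, so α − 1 = -0.00810
f^(α−1) = 0.765^(-0.00810) = 1.002172
δ_res = (-37.7 + 1000) × 1.002172 − 1000 = 964.390 − 1000 = -35.61 permil

-35.6 permil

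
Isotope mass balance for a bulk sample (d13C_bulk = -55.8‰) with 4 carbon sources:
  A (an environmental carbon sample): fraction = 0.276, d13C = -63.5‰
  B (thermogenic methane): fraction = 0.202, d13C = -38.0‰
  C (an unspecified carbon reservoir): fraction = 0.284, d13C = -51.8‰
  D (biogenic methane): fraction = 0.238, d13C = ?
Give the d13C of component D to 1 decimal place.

Isotope mass balance: δ_bulk = Σ fᵢ·δᵢ.
-55.8 = 0.276×(-63.5) + 0.202×(-38.0) + 0.284×(-51.8) + 0.238×δ_D
0.238·δ_D = -55.8 − (-39.913) = -15.887
δ_D = -15.887 / 0.238 = -66.75‰

-66.8‰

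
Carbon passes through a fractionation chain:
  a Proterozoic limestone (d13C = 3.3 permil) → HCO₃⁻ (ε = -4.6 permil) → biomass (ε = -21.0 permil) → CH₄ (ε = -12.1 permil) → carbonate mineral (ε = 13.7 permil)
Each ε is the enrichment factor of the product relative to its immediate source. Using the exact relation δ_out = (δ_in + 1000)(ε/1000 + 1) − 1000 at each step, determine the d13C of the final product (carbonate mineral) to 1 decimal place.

-20.9 permil

step 1: δ = (3.30 + 1000)·(-4.6/1000 + 1) − 1000 = -1.32 permil
step 2: δ = (-1.32 + 1000)·(-21.0/1000 + 1) − 1000 = -22.29 permil
step 3: δ = (-22.29 + 1000)·(-12.1/1000 + 1) − 1000 = -34.12 permil
step 4: δ = (-34.12 + 1000)·(13.7/1000 + 1) − 1000 = -20.89 permil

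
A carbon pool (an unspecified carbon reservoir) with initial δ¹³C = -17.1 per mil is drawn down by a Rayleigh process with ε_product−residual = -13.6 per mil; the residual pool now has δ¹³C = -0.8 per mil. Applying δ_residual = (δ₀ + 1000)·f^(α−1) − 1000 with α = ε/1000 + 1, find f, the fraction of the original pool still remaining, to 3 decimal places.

0.298

α − 1 = ε/1000 = -0.0136
(δ_res + 1000)/(δ₀ + 1000) = (-0.8 + 1000)/(-17.1 + 1000) = 999.2/982.9 = 1.016584
f = 1.016584^(1/-0.0136) = exp(ln(1.016584)/-0.0136) = exp(0.01645/-0.0136)
f = exp(-1.2094) = 0.2984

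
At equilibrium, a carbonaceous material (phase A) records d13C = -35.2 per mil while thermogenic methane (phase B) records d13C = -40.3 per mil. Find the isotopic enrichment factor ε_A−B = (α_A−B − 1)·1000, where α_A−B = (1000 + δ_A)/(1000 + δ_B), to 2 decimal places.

5.31 per mil

α_A−B = (1000 + -35.2) / (1000 + -40.3) = 964.8 / 959.7 = 1.005314
ε_A−B = (1.005314 − 1) × 1000 = 5.314 per mil
(The approximation ε ≈ δ_A − δ_B would give 5.1 per mil.)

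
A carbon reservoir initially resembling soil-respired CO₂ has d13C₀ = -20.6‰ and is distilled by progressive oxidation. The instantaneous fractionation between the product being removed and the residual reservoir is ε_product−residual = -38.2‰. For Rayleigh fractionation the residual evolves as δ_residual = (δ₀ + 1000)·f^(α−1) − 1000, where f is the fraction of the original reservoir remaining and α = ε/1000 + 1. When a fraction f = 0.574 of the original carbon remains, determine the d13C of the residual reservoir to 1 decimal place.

Rayleigh residual: δ_res = (δ₀ + 1000)·f^(α−1) − 1000
α = ε/1000 + 1 = 0.96180, so α − 1 = -0.03820
f^(α−1) = 0.574^(-0.03820) = 1.021432
δ_res = (-20.6 + 1000) × 1.021432 − 1000 = 1000.391 − 1000 = 0.39‰

0.4‰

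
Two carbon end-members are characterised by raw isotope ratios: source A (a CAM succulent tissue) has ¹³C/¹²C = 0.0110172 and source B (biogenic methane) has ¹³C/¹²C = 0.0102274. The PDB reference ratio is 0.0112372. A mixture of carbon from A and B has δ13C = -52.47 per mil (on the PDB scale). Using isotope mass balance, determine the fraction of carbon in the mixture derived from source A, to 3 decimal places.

δ_A = (0.0110172/0.0112372 − 1)×1000 = (0.980422 − 1)×1000 = -19.578 per mil
δ_B = (0.0102274/0.0112372 − 1)×1000 = (0.910138 − 1)×1000 = -89.862 per mil
f_A = (δ_mix − δ_B)/(δ_A − δ_B) = (-52.47 − (-89.862))/(-19.578 − (-89.862))
f_A = 37.392 / 70.284 = 0.5320

0.532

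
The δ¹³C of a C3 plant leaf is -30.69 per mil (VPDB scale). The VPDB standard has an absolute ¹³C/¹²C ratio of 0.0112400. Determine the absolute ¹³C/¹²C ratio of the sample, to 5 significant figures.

R_sample = R_standard × (δ¹³C/1000 + 1)
R_sample = 0.0112400 × (-30.69/1000 + 1) = 0.0112400 × 0.969310
R_sample = 0.0108950

0.010895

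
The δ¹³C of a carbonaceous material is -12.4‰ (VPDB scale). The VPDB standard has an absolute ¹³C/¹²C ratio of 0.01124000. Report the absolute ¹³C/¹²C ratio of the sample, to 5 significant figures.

0.011101

R_sample = R_standard × (δ¹³C/1000 + 1)
R_sample = 0.01124000 × (-12.4/1000 + 1) = 0.01124000 × 0.987600
R_sample = 0.0111006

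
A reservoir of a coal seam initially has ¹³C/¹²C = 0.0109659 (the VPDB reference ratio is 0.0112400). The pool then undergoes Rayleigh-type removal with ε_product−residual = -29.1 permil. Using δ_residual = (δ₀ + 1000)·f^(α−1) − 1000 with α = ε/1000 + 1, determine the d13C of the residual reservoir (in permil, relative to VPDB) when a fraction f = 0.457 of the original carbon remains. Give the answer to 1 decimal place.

δ₀ = (0.0109659/0.0112400 − 1)×1000 = (0.975614 − 1)×1000 = -24.386 permil
α − 1 = ε/1000 = -0.0291
f^(α−1) = 0.457^(-0.0291) = 1.023049
δ_res = (-24.386 + 1000) × 1.023049 − 1000 = 998.101 − 1000 = -1.90 permil

-1.9 permil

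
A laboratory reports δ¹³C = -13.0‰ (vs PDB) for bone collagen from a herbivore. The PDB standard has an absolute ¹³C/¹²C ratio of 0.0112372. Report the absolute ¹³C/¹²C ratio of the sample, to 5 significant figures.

0.011091

R_sample = R_standard × (δ¹³C/1000 + 1)
R_sample = 0.0112372 × (-13.0/1000 + 1) = 0.0112372 × 0.987000
R_sample = 0.0110911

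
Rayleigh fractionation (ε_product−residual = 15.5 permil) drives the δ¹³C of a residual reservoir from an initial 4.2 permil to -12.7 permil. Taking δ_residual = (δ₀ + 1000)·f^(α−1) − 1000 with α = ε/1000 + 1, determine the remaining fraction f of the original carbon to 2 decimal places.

0.33

α − 1 = ε/1000 = 0.0155
(δ_res + 1000)/(δ₀ + 1000) = (-12.7 + 1000)/(4.2 + 1000) = 987.3/1004.2 = 0.983171
f = 0.983171^(1/0.0155) = exp(ln(0.983171)/0.0155) = exp(-0.01697/0.0155)
f = exp(-1.0950) = 0.3345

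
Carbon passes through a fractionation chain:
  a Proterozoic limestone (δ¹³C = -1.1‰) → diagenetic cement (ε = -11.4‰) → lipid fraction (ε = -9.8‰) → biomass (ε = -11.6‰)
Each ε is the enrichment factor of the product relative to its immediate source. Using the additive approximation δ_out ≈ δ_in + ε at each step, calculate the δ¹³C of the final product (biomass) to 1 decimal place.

step 1: δ ≈ -1.1 + (-11.4) = -12.5‰
step 2: δ ≈ -12.5 + (-9.8) = -22.3‰
step 3: δ ≈ -22.3 + (-11.6) = -33.9‰

-33.9‰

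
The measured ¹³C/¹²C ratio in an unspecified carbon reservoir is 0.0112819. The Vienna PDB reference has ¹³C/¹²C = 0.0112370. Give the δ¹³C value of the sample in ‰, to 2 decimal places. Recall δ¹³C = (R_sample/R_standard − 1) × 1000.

4.00‰

δ¹³C = (R_sample / R_standard − 1) × 1000
R_sample / R_standard = 0.0112819 / 0.0112370 = 1.003996
δ¹³C = (1.003996 − 1) × 1000 = 3.996‰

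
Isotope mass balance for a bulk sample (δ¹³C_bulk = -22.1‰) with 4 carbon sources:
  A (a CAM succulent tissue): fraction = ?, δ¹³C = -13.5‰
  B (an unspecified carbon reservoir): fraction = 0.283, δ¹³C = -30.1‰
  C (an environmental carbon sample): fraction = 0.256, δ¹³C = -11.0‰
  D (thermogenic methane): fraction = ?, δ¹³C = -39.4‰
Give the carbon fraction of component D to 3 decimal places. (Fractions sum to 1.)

0.175

Let f_D and f_A be the unknown fractions; fractions sum to 1 so f_D + f_A = 0.461.
Mass balance: Σ fᵢ·δᵢ = δ_bulk ⇒ f_D·(-39.4) + f_A·(-13.5) = -22.1 − (-11.334) = -10.766
Substitute f_A = 0.461 − f_D:
f_D·(-39.4 − -13.5) = -10.766 − 0.461×(-13.5) = -4.542
f_D = -4.542 / -25.9 = 0.1754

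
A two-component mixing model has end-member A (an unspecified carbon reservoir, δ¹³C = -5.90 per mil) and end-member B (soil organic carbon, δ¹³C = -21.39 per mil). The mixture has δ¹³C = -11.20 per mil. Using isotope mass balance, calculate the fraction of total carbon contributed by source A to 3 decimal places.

0.658

δ_mix = f_A·δ_A + (1 − f_A)·δ_B  ⇒  f_A = (δ_mix − δ_B)/(δ_A − δ_B)
f_A = (-11.20 − (-21.39)) / (-5.90 − (-21.39))
f_A = 10.19 / 15.49 = 0.6578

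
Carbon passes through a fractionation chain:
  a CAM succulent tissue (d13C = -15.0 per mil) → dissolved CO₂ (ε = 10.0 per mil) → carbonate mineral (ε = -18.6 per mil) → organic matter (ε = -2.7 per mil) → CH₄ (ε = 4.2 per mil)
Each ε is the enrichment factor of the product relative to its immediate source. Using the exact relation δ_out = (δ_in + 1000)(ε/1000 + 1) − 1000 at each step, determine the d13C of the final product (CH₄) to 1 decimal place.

-22.2 per mil

step 1: δ = (-15.00 + 1000)·(10.0/1000 + 1) − 1000 = -5.15 per mil
step 2: δ = (-5.15 + 1000)·(-18.6/1000 + 1) − 1000 = -23.65 per mil
step 3: δ = (-23.65 + 1000)·(-2.7/1000 + 1) − 1000 = -26.29 per mil
step 4: δ = (-26.29 + 1000)·(4.2/1000 + 1) − 1000 = -22.20 per mil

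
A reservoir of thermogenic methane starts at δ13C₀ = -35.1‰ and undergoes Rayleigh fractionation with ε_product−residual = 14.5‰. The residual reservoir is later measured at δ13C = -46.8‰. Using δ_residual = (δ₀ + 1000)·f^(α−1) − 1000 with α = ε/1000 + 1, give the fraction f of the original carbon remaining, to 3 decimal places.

α − 1 = ε/1000 = 0.0145
(δ_res + 1000)/(δ₀ + 1000) = (-46.8 + 1000)/(-35.1 + 1000) = 953.2/964.9 = 0.987874
f = 0.987874^(1/0.0145) = exp(ln(0.987874)/0.0145) = exp(-0.01220/0.0145)
f = exp(-0.8414) = 0.4311

0.431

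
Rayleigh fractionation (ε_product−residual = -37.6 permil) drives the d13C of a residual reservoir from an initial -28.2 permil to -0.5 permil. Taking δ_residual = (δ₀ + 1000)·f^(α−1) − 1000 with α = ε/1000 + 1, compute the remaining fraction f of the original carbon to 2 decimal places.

0.47

α − 1 = ε/1000 = -0.0376
(δ_res + 1000)/(δ₀ + 1000) = (-0.5 + 1000)/(-28.2 + 1000) = 999.5/971.8 = 1.028504
f = 1.028504^(1/-0.0376) = exp(ln(1.028504)/-0.0376) = exp(0.02811/-0.0376)
f = exp(-0.7475) = 0.4736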